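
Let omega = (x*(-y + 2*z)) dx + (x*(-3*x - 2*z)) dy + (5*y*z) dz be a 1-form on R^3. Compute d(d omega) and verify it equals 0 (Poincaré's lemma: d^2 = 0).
d(d omega) = 0

Step 1: d omega = sum_{i<j} (∂f_j/∂x_i - ∂f_i/∂x_j) dx_i ∧ dx_j:
  coeff of dx ∧ dy: -5*x - 2*z
  coeff of dx ∧ dz: -2*x
  coeff of dy ∧ dz: 2*x + 5*z
Step 2: Apply d again to each 2-form coefficient. The only possible 3-form in R^3 is dx ∧ dy ∧ dz, with coefficient
  ∂(coeff of dy∧dz)/∂x - ∂(coeff of dx∧dz)/∂y + ∂(coeff of dx∧dy)/∂z
  = ∂/∂x (2*x + 5*z) - ∂/∂y (-2*x) + ∂/∂z (-5*x - 2*z).
Each of these terms simplifies to sums of mixed partials that cancel in pairs. The result is 0 (by equality of mixed partials for smooth functions — Schwarz / Clairaut).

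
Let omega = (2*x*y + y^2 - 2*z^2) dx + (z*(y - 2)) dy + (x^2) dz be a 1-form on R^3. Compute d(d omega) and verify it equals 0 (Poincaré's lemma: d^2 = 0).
d(d omega) = 0

Step 1: d omega = sum_{i<j} (∂f_j/∂x_i - ∂f_i/∂x_j) dx_i ∧ dx_j:
  coeff of dx ∧ dy: -2*x - 2*y
  coeff of dx ∧ dz: 2*x + 4*z
  coeff of dy ∧ dz: 2 - y
Step 2: Apply d again to each 2-form coefficient. The only possible 3-form in R^3 is dx ∧ dy ∧ dz, with coefficient
  ∂(coeff of dy∧dz)/∂x - ∂(coeff of dx∧dz)/∂y + ∂(coeff of dx∧dy)/∂z
  = ∂/∂x (2 - y) - ∂/∂y (2*x + 4*z) + ∂/∂z (-2*x - 2*y).
Each of these terms simplifies to sums of mixed partials that cancel in pairs. The result is 0 (by equality of mixed partials for smooth functions — Schwarz / Clairaut).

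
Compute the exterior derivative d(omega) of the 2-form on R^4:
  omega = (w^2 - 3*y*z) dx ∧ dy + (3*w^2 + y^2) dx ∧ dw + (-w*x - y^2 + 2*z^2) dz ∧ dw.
d(omega) = (-3*y) dx ∧ dy ∧ dz + (2*w - 2*y) dx ∧ dy ∧ dw + (-w) dx ∧ dz ∧ dw + (-2*y) dy ∧ dz ∧ dw

For a 2-form omega = sum_{i<j} g_{ij} dx_i ∧ dx_j, the exterior derivative is
  d(omega) = sum_{i<j} d(g_{ij}) ∧ dx_i ∧ dx_j = sum_{i<j, k} (∂g_{ij}/∂x_k) dx_k ∧ dx_i ∧ dx_j.
Expand each term, using dx_k ∧ dx_i ∧ dx_j = sgn(permutation) dx_{(a)} ∧ dx_{(b)} ∧ dx_{(c)} with (a < b < c) sorted:
  d(w^2 - 3*y*z) includes (∂/∂z)(w^2 - 3*y*z) dz = (-3*y) dz, which multiplied by dx ∧ dy gives (-3*y) dx ∧ dy ∧ dz
  d(w^2 - 3*y*z) includes (∂/∂w)(w^2 - 3*y*z) dw = (2*w) dw, which multiplied by dx ∧ dy gives (2*w) dx ∧ dy ∧ dw
  d(3*w^2 + y^2) includes (∂/∂y)(3*w^2 + y^2) dy = (2*y) dy, which multiplied by dx ∧ dw gives (-2*y) dx ∧ dy ∧ dw
  d(-w*x - y^2 + 2*z^2) includes (∂/∂x)(-w*x - y^2 + 2*z^2) dx = (-w) dx, which multiplied by dz ∧ dw gives (-w) dx ∧ dz ∧ dw
  d(-w*x - y^2 + 2*z^2) includes (∂/∂y)(-w*x - y^2 + 2*z^2) dy = (-2*y) dy, which multiplied by dz ∧ dw gives (-2*y) dy ∧ dz ∧ dw
Collecting like 3-forms: d(omega) = (-3*y) dx ∧ dy ∧ dz + (2*w - 2*y) dx ∧ dy ∧ dw + (-w) dx ∧ dz ∧ dw + (-2*y) dy ∧ dz ∧ dw.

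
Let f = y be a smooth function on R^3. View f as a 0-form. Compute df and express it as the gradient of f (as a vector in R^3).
df = (0) dx + (1) dy + (0) dz; grad f = (0, 1, 0)

For a 0-form f, d f = (∂f/∂x) dx + (∂f/∂y) dy + (∂f/∂z) dz. The components of the vector representation are exactly the entries of grad f in Cartesian coordinates:
  ∂f/∂x = 0
  ∂f/∂y = 1
  ∂f/∂z = 0.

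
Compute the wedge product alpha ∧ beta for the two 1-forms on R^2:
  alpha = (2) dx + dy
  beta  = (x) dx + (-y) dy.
alpha ∧ beta = (-x - 2*y) dx ∧ dy

Distribute the wedge, using dx_i ∧ dx_j = -dx_j ∧ dx_i and dx_i ∧ dx_i = 0. For each pair (i, j) with i < j, the coefficient of dx_i ∧ dx_j in alpha ∧ beta is (alpha_i * beta_j - alpha_j * beta_i). Collecting: alpha ∧ beta = (-x - 2*y) dx ∧ dy.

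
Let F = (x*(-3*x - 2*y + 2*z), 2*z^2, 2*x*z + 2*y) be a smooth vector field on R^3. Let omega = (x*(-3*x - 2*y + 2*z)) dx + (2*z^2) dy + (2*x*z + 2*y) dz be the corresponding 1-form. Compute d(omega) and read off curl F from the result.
d(omega) = (2 - 4*z) dy ∧ dz + (2*x - 2*z) dz ∧ dx + (2*x) dx ∧ dy; curl F = (2 - 4*z, 2*x - 2*z, 2*x)

d omega = sum_{i<j} (∂f_j/∂x_i - ∂f_i/∂x_j) dx_i ∧ dx_j. Under the identification (dy ∧ dz, dz ∧ dx, dx ∧ dy) ↔ (e_x, e_y, e_z), the coefficients are exactly the components of curl F. Compute:
  ∂R/∂y - ∂Q/∂z = (2) - (4*z) = 2 - 4*z
  ∂P/∂z - ∂R/∂x = (2*x) - (2*z) = 2*x - 2*z
  ∂Q/∂x - ∂P/∂y = (0) - (-2*x) = 2*x.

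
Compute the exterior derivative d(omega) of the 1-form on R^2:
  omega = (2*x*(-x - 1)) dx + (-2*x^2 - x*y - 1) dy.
d(omega) = (-4*x - y) dx ∧ dy

For a 1-form omega = sum_i f_i dx_i, the exterior derivative is
  d(omega) = sum_{i < j} (∂f_j/∂x_i - ∂f_i/∂x_j) dx_i ∧ dx_j.
  coefficient of dx ∧ dy: ∂f_2/∂x - ∂f_1/∂y = ∂(-2*x^2 - x*y - 1)/∂x - ∂(2*x*(-x - 1))/∂y = -4*x - y
Assembling: d(omega) = (-4*x - y) dx ∧ dy.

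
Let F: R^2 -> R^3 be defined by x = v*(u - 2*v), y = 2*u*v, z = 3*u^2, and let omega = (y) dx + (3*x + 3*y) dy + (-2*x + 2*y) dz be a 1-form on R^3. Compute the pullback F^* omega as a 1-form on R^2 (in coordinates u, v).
F^* omega = (4*v*(3*u^2 + 11*u*v - 3*v^2)) du + (20*u*v*(u - v)) dv

Using F^*(f dg) = (f ∘ F) d(g ∘ F), substitute each coordinate x_i by F_i(u, v) in f_i, and replace dx_i by d F_i = (∂F_i/∂u) du + (∂F_i/∂v) dv.
  For the x component: f_1(F) = 2*u*v; d F_1 = (v) du + (u - 4*v) dv
  For the y component: f_2(F) = 3*v*(3*u - 2*v); d F_2 = (2*v) du + (2*u) dv
  For the z component: f_3(F) = 2*v*(u + 2*v); d F_3 = (6*u) du + (0) dv
Combining and collecting du, dv coefficients:
  coeff of du: 4*v*(3*u^2 + 11*u*v - 3*v^2)
  coeff of dv: 20*u*v*(u - v)
F^* omega = (4*v*(3*u^2 + 11*u*v - 3*v^2)) du + (20*u*v*(u - v)) dv.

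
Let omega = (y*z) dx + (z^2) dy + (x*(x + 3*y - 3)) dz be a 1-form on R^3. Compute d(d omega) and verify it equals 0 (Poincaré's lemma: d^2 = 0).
d(d omega) = 0

Step 1: d omega = sum_{i<j} (∂f_j/∂x_i - ∂f_i/∂x_j) dx_i ∧ dx_j:
  coeff of dx ∧ dy: -z
  coeff of dx ∧ dz: 2*x + 2*y - 3
  coeff of dy ∧ dz: 3*x - 2*z
Step 2: Apply d again to each 2-form coefficient. The only possible 3-form in R^3 is dx ∧ dy ∧ dz, with coefficient
  ∂(coeff of dy∧dz)/∂x - ∂(coeff of dx∧dz)/∂y + ∂(coeff of dx∧dy)/∂z
  = ∂/∂x (3*x - 2*z) - ∂/∂y (2*x + 2*y - 3) + ∂/∂z (-z).
Each of these terms simplifies to sums of mixed partials that cancel in pairs. The result is 0 (by equality of mixed partials for smooth functions — Schwarz / Clairaut).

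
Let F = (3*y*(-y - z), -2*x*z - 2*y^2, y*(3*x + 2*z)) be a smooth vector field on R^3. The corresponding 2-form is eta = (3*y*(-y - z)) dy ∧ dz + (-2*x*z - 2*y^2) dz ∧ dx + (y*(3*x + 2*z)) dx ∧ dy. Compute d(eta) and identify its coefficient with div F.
d(eta) = (-2*y) dx ∧ dy ∧ dz; div F = -2*y

For a 2-form in R^3 of the form above, applying d gives a 3-form with coefficient ∂P/∂x + ∂Q/∂y + ∂R/∂z:
  ∂P/∂x = 0
  ∂Q/∂y = -4*y
  ∂R/∂z = 2*y
Sum = -2*y, which is exactly div F.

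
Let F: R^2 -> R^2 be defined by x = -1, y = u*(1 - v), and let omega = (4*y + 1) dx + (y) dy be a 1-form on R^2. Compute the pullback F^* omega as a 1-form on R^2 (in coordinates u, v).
F^* omega = (u*(v^2 - 2*v + 1)) du + (u^2*(v - 1)) dv

Using F^*(f dg) = (f ∘ F) d(g ∘ F), substitute each coordinate x_i by F_i(u, v) in f_i, and replace dx_i by d F_i = (∂F_i/∂u) du + (∂F_i/∂v) dv.
  For the x component: f_1(F) = -4*u*v + 4*u + 1; d F_1 = (0) du + (0) dv
  For the y component: f_2(F) = u*(1 - v); d F_2 = (1 - v) du + (-u) dv
Combining and collecting du, dv coefficients:
  coeff of du: u*(v^2 - 2*v + 1)
  coeff of dv: u^2*(v - 1)
F^* omega = (u*(v^2 - 2*v + 1)) du + (u^2*(v - 1)) dv.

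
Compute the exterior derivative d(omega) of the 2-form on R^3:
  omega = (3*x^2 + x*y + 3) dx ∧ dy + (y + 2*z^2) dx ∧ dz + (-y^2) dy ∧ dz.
d(omega) = (-1) dx ∧ dy ∧ dz

For a 2-form omega = sum_{i<j} g_{ij} dx_i ∧ dx_j, the exterior derivative is
  d(omega) = sum_{i<j} d(g_{ij}) ∧ dx_i ∧ dx_j = sum_{i<j, k} (∂g_{ij}/∂x_k) dx_k ∧ dx_i ∧ dx_j.
Expand each term, using dx_k ∧ dx_i ∧ dx_j = sgn(permutation) dx_{(a)} ∧ dx_{(b)} ∧ dx_{(c)} with (a < b < c) sorted:
  d(y + 2*z^2) includes (∂/∂y)(y + 2*z^2) dy = (1) dy, which multiplied by dx ∧ dz gives (-1) dx ∧ dy ∧ dz
Collecting like 3-forms: d(omega) = (-1) dx ∧ dy ∧ dz.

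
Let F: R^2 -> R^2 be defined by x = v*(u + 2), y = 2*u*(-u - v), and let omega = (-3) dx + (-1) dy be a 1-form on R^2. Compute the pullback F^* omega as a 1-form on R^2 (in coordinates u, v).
F^* omega = (4*u - v) du + (-u - 6) dv

Using F^*(f dg) = (f ∘ F) d(g ∘ F), substitute each coordinate x_i by F_i(u, v) in f_i, and replace dx_i by d F_i = (∂F_i/∂u) du + (∂F_i/∂v) dv.
  For the x component: f_1(F) = -3; d F_1 = (v) du + (u + 2) dv
  For the y component: f_2(F) = -1; d F_2 = (-4*u - 2*v) du + (-2*u) dv
Combining and collecting du, dv coefficients:
  coeff of du: 4*u - v
  coeff of dv: -u - 6
F^* omega = (4*u - v) du + (-u - 6) dv.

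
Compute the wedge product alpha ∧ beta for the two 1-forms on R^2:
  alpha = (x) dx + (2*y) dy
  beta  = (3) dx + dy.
alpha ∧ beta = (x - 6*y) dx ∧ dy

Distribute the wedge, using dx_i ∧ dx_j = -dx_j ∧ dx_i and dx_i ∧ dx_i = 0. For each pair (i, j) with i < j, the coefficient of dx_i ∧ dx_j in alpha ∧ beta is (alpha_i * beta_j - alpha_j * beta_i). Collecting: alpha ∧ beta = (x - 6*y) dx ∧ dy.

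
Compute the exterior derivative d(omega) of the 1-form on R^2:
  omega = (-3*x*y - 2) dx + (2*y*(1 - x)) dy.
d(omega) = (3*x - 2*y) dx ∧ dy

For a 1-form omega = sum_i f_i dx_i, the exterior derivative is
  d(omega) = sum_{i < j} (∂f_j/∂x_i - ∂f_i/∂x_j) dx_i ∧ dx_j.
  coefficient of dx ∧ dy: ∂f_2/∂x - ∂f_1/∂y = ∂(2*y*(1 - x))/∂x - ∂(-3*x*y - 2)/∂y = 3*x - 2*y
Assembling: d(omega) = (3*x - 2*y) dx ∧ dy.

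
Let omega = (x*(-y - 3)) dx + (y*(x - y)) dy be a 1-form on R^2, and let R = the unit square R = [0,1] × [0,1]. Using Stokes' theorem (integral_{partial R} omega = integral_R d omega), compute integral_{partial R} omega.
integral_(partial R) omega = 1

Stokes: integral_partial_R omega = integral_R d omega with d omega = (∂Q/∂x - ∂P/∂y) dx ∧ dy.
  ∂Q/∂x = y
  ∂P/∂y = -x
  integrand = ∂Q/∂x - ∂P/∂y = x + y.
Integrating over R: integral_0^1 integral_0^1 (x + y) dx dy = 1.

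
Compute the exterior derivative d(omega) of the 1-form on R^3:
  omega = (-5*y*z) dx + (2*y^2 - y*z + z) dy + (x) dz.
d(omega) = (5*z) dx ∧ dy + (5*y + 1) dx ∧ dz + (y - 1) dy ∧ dz

For a 1-form omega = sum_i f_i dx_i, the exterior derivative is
  d(omega) = sum_{i < j} (∂f_j/∂x_i - ∂f_i/∂x_j) dx_i ∧ dx_j.
  coefficient of dx ∧ dy: ∂f_2/∂x - ∂f_1/∂y = ∂(2*y^2 - y*z + z)/∂x - ∂(-5*y*z)/∂y = 5*z
  coefficient of dx ∧ dz: ∂f_3/∂x - ∂f_1/∂z = ∂(x)/∂x - ∂(-5*y*z)/∂z = 5*y + 1
  coefficient of dy ∧ dz: ∂f_3/∂y - ∂f_2/∂z = ∂(x)/∂y - ∂(2*y^2 - y*z + z)/∂z = y - 1
Assembling: d(omega) = (5*z) dx ∧ dy + (5*y + 1) dx ∧ dz + (y - 1) dy ∧ dz.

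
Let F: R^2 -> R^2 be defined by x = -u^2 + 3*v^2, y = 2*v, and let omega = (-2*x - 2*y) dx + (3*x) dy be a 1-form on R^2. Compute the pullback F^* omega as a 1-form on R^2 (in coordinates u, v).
F^* omega = (4*u*(-u^2 + 3*v^2 + 2*v)) du + (12*u^2*v - 6*u^2 - 36*v^3 - 6*v^2) dv

Using F^*(f dg) = (f ∘ F) d(g ∘ F), substitute each coordinate x_i by F_i(u, v) in f_i, and replace dx_i by d F_i = (∂F_i/∂u) du + (∂F_i/∂v) dv.
  For the x component: f_1(F) = 2*u^2 - 6*v^2 - 4*v; d F_1 = (-2*u) du + (6*v) dv
  For the y component: f_2(F) = -3*u^2 + 9*v^2; d F_2 = (0) du + (2) dv
Combining and collecting du, dv coefficients:
  coeff of du: 4*u*(-u^2 + 3*v^2 + 2*v)
  coeff of dv: 12*u^2*v - 6*u^2 - 36*v^3 - 6*v^2
F^* omega = (4*u*(-u^2 + 3*v^2 + 2*v)) du + (12*u^2*v - 6*u^2 - 36*v^3 - 6*v^2) dv.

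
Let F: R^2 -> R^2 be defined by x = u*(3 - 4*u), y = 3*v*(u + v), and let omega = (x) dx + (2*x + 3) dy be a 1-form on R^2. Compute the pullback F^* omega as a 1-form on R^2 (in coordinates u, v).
F^* omega = (32*u^3 - 24*u^2*v - 36*u^2 + 18*u*v + 9*u + 9*v) du + (-24*u^3 - 48*u^2*v + 18*u^2 + 36*u*v + 9*u + 18*v) dv

Using F^*(f dg) = (f ∘ F) d(g ∘ F), substitute each coordinate x_i by F_i(u, v) in f_i, and replace dx_i by d F_i = (∂F_i/∂u) du + (∂F_i/∂v) dv.
  For the x component: f_1(F) = u*(3 - 4*u); d F_1 = (3 - 8*u) du + (0) dv
  For the y component: f_2(F) = -8*u^2 + 6*u + 3; d F_2 = (3*v) du + (3*u + 6*v) dv
Combining and collecting du, dv coefficients:
  coeff of du: 32*u^3 - 24*u^2*v - 36*u^2 + 18*u*v + 9*u + 9*v
  coeff of dv: -24*u^3 - 48*u^2*v + 18*u^2 + 36*u*v + 9*u + 18*v
F^* omega = (32*u^3 - 24*u^2*v - 36*u^2 + 18*u*v + 9*u + 9*v) du + (-24*u^3 - 48*u^2*v + 18*u^2 + 36*u*v + 9*u + 18*v) dv.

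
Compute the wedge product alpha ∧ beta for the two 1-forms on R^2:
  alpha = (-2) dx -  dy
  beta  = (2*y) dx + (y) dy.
alpha ∧ beta = 0

Distribute the wedge, using dx_i ∧ dx_j = -dx_j ∧ dx_i and dx_i ∧ dx_i = 0. For each pair (i, j) with i < j, the coefficient of dx_i ∧ dx_j in alpha ∧ beta is (alpha_i * beta_j - alpha_j * beta_i). Collecting: alpha ∧ beta = 0.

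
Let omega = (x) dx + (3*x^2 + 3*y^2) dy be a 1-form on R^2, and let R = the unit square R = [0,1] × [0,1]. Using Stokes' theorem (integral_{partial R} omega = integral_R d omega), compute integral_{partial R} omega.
integral_(partial R) omega = 3

Stokes: integral_partial_R omega = integral_R d omega with d omega = (∂Q/∂x - ∂P/∂y) dx ∧ dy.
  ∂Q/∂x = 6*x
  ∂P/∂y = 0
  integrand = ∂Q/∂x - ∂P/∂y = 6*x.
Integrating over R: integral_0^1 integral_0^1 (6*x) dx dy = 3.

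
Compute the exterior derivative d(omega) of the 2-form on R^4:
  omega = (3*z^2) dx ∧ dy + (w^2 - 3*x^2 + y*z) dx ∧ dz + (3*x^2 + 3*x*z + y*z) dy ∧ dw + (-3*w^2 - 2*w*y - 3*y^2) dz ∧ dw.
d(omega) = (5*z) dx ∧ dy ∧ dz + (2*w) dx ∧ dz ∧ dw + (6*x + 3*z) dx ∧ dy ∧ dw + (-2*w - 3*x - 7*y) dy ∧ dz ∧ dw

For a 2-form omega = sum_{i<j} g_{ij} dx_i ∧ dx_j, the exterior derivative is
  d(omega) = sum_{i<j} d(g_{ij}) ∧ dx_i ∧ dx_j = sum_{i<j, k} (∂g_{ij}/∂x_k) dx_k ∧ dx_i ∧ dx_j.
Expand each term, using dx_k ∧ dx_i ∧ dx_j = sgn(permutation) dx_{(a)} ∧ dx_{(b)} ∧ dx_{(c)} with (a < b < c) sorted:
  d(3*z^2) includes (∂/∂z)(3*z^2) dz = (6*z) dz, which multiplied by dx ∧ dy gives (6*z) dx ∧ dy ∧ dz
  d(w^2 - 3*x^2 + y*z) includes (∂/∂y)(w^2 - 3*x^2 + y*z) dy = (z) dy, which multiplied by dx ∧ dz gives (-z) dx ∧ dy ∧ dz
  d(w^2 - 3*x^2 + y*z) includes (∂/∂w)(w^2 - 3*x^2 + y*z) dw = (2*w) dw, which multiplied by dx ∧ dz gives (2*w) dx ∧ dz ∧ dw
  d(3*x^2 + 3*x*z + y*z) includes (∂/∂x)(3*x^2 + 3*x*z + y*z) dx = (6*x + 3*z) dx, which multiplied by dy ∧ dw gives (6*x + 3*z) dx ∧ dy ∧ dw
  d(3*x^2 + 3*x*z + y*z) includes (∂/∂z)(3*x^2 + 3*x*z + y*z) dz = (3*x + y) dz, which multiplied by dy ∧ dw gives (-3*x - y) dy ∧ dz ∧ dw
  d(-3*w^2 - 2*w*y - 3*y^2) includes (∂/∂y)(-3*w^2 - 2*w*y - 3*y^2) dy = (-2*w - 6*y) dy, which multiplied by dz ∧ dw gives (-2*w - 6*y) dy ∧ dz ∧ dw
Collecting like 3-forms: d(omega) = (5*z) dx ∧ dy ∧ dz + (2*w) dx ∧ dz ∧ dw + (6*x + 3*z) dx ∧ dy ∧ dw + (-2*w - 3*x - 7*y) dy ∧ dz ∧ dw.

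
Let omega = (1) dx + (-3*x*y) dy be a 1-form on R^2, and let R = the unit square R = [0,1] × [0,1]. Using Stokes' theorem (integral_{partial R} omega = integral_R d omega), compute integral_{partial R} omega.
integral_(partial R) omega = -3/2

Stokes: integral_partial_R omega = integral_R d omega with d omega = (∂Q/∂x - ∂P/∂y) dx ∧ dy.
  ∂Q/∂x = -3*y
  ∂P/∂y = 0
  integrand = ∂Q/∂x - ∂P/∂y = -3*y.
Integrating over R: integral_0^1 integral_0^1 (-3*y) dx dy = -3/2.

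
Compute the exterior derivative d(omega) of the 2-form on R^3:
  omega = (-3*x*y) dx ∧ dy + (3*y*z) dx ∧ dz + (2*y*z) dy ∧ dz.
d(omega) = (-3*z) dx ∧ dy ∧ dz

For a 2-form omega = sum_{i<j} g_{ij} dx_i ∧ dx_j, the exterior derivative is
  d(omega) = sum_{i<j} d(g_{ij}) ∧ dx_i ∧ dx_j = sum_{i<j, k} (∂g_{ij}/∂x_k) dx_k ∧ dx_i ∧ dx_j.
Expand each term, using dx_k ∧ dx_i ∧ dx_j = sgn(permutation) dx_{(a)} ∧ dx_{(b)} ∧ dx_{(c)} with (a < b < c) sorted:
  d(3*y*z) includes (∂/∂y)(3*y*z) dy = (3*z) dy, which multiplied by dx ∧ dz gives (-3*z) dx ∧ dy ∧ dz
Collecting like 3-forms: d(omega) = (-3*z) dx ∧ dy ∧ dz.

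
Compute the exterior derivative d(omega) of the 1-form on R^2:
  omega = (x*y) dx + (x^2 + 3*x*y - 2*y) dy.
d(omega) = (x + 3*y) dx ∧ dy

For a 1-form omega = sum_i f_i dx_i, the exterior derivative is
  d(omega) = sum_{i < j} (∂f_j/∂x_i - ∂f_i/∂x_j) dx_i ∧ dx_j.
  coefficient of dx ∧ dy: ∂f_2/∂x - ∂f_1/∂y = ∂(x^2 + 3*x*y - 2*y)/∂x - ∂(x*y)/∂y = x + 3*y
Assembling: d(omega) = (x + 3*y) dx ∧ dy.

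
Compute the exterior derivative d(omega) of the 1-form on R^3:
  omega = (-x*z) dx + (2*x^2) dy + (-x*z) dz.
d(omega) = (4*x) dx ∧ dy + (x - z) dx ∧ dz

For a 1-form omega = sum_i f_i dx_i, the exterior derivative is
  d(omega) = sum_{i < j} (∂f_j/∂x_i - ∂f_i/∂x_j) dx_i ∧ dx_j.
  coefficient of dx ∧ dy: ∂f_2/∂x - ∂f_1/∂y = ∂(2*x^2)/∂x - ∂(-x*z)/∂y = 4*x
  coefficient of dx ∧ dz: ∂f_3/∂x - ∂f_1/∂z = ∂(-x*z)/∂x - ∂(-x*z)/∂z = x - z
Assembling: d(omega) = (4*x) dx ∧ dy + (x - z) dx ∧ dz.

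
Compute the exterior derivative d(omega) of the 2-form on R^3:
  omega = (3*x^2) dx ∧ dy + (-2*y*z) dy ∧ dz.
d(omega) = 0

For a 2-form omega = sum_{i<j} g_{ij} dx_i ∧ dx_j, the exterior derivative is
  d(omega) = sum_{i<j} d(g_{ij}) ∧ dx_i ∧ dx_j = sum_{i<j, k} (∂g_{ij}/∂x_k) dx_k ∧ dx_i ∧ dx_j.
Expand each term, using dx_k ∧ dx_i ∧ dx_j = sgn(permutation) dx_{(a)} ∧ dx_{(b)} ∧ dx_{(c)} with (a < b < c) sorted:

Collecting like 3-forms: d(omega) = 0.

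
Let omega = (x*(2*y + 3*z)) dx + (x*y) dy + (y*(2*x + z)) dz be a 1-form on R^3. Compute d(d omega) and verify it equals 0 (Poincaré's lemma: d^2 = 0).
d(d omega) = 0

Step 1: d omega = sum_{i<j} (∂f_j/∂x_i - ∂f_i/∂x_j) dx_i ∧ dx_j:
  coeff of dx ∧ dy: -2*x + y
  coeff of dx ∧ dz: -3*x + 2*y
  coeff of dy ∧ dz: 2*x + z
Step 2: Apply d again to each 2-form coefficient. The only possible 3-form in R^3 is dx ∧ dy ∧ dz, with coefficient
  ∂(coeff of dy∧dz)/∂x - ∂(coeff of dx∧dz)/∂y + ∂(coeff of dx∧dy)/∂z
  = ∂/∂x (2*x + z) - ∂/∂y (-3*x + 2*y) + ∂/∂z (-2*x + y).
Each of these terms simplifies to sums of mixed partials that cancel in pairs. The result is 0 (by equality of mixed partials for smooth functions — Schwarz / Clairaut).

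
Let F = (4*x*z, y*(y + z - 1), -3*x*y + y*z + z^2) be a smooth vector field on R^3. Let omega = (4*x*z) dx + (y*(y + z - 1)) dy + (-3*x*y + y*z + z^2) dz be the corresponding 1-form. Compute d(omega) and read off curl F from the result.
d(omega) = (-3*x - y + z) dy ∧ dz + (4*x + 3*y) dz ∧ dx + (0) dx ∧ dy; curl F = (-3*x - y + z, 4*x + 3*y, 0)

d omega = sum_{i<j} (∂f_j/∂x_i - ∂f_i/∂x_j) dx_i ∧ dx_j. Under the identification (dy ∧ dz, dz ∧ dx, dx ∧ dy) ↔ (e_x, e_y, e_z), the coefficients are exactly the components of curl F. Compute:
  ∂R/∂y - ∂Q/∂z = (-3*x + z) - (y) = -3*x - y + z
  ∂P/∂z - ∂R/∂x = (4*x) - (-3*y) = 4*x + 3*y
  ∂Q/∂x - ∂P/∂y = (0) - (0) = 0.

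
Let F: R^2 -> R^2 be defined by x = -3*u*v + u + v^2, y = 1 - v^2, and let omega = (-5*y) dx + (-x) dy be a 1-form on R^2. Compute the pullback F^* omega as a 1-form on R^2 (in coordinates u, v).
F^* omega = (-15*v^3 + 5*v^2 + 15*v - 5) du + (-21*u*v^2 + 2*u*v + 15*u + 12*v^3 - 10*v) dv

Using F^*(f dg) = (f ∘ F) d(g ∘ F), substitute each coordinate x_i by F_i(u, v) in f_i, and replace dx_i by d F_i = (∂F_i/∂u) du + (∂F_i/∂v) dv.
  For the x component: f_1(F) = 5*v^2 - 5; d F_1 = (1 - 3*v) du + (-3*u + 2*v) dv
  For the y component: f_2(F) = 3*u*v - u - v^2; d F_2 = (0) du + (-2*v) dv
Combining and collecting du, dv coefficients:
  coeff of du: -15*v^3 + 5*v^2 + 15*v - 5
  coeff of dv: -21*u*v^2 + 2*u*v + 15*u + 12*v^3 - 10*v
F^* omega = (-15*v^3 + 5*v^2 + 15*v - 5) du + (-21*u*v^2 + 2*u*v + 15*u + 12*v^3 - 10*v) dv.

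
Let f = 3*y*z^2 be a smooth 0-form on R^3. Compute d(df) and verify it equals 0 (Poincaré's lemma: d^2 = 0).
d(df) = 0

Step 1: df = sum_i (∂f/∂x_i) dx_i = (0) dx + (3*z^2) dy + (6*y*z) dz.
Step 2: Apply d again. Using the 1-form formula, the coefficient of dx ∧ dy in d(df) is ∂^2 f/∂x ∂y - ∂^2 f/∂y ∂x = (0) - (0) = 0 (equality of mixed partials for smooth f).
Similarly for dx ∧ dz and dy ∧ dz — all coefficients vanish. So d(df) = 0.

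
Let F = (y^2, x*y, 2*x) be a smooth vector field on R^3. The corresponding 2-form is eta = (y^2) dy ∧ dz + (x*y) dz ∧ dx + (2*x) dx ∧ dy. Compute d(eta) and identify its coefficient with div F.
d(eta) = (x) dx ∧ dy ∧ dz; div F = x

For a 2-form in R^3 of the form above, applying d gives a 3-form with coefficient ∂P/∂x + ∂Q/∂y + ∂R/∂z:
  ∂P/∂x = 0
  ∂Q/∂y = x
  ∂R/∂z = 0
Sum = x, which is exactly div F.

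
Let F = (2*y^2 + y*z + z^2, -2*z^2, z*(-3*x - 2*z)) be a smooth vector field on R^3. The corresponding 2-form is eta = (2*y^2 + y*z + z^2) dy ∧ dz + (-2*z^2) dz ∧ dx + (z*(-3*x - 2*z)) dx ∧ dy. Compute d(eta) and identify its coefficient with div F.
d(eta) = (-3*x - 4*z) dx ∧ dy ∧ dz; div F = -3*x - 4*z

For a 2-form in R^3 of the form above, applying d gives a 3-form with coefficient ∂P/∂x + ∂Q/∂y + ∂R/∂z:
  ∂P/∂x = 0
  ∂Q/∂y = 0
  ∂R/∂z = -3*x - 4*z
Sum = -3*x - 4*z, which is exactly div F.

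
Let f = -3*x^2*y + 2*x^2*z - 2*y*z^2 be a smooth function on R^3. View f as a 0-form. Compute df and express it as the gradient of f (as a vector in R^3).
df = (2*x*(-3*y + 2*z)) dx + (-3*x^2 - 2*z^2) dy + (2*x^2 - 4*y*z) dz; grad f = (2*x*(-3*y + 2*z), -3*x^2 - 2*z^2, 2*x^2 - 4*y*z)

For a 0-form f, d f = (∂f/∂x) dx + (∂f/∂y) dy + (∂f/∂z) dz. The components of the vector representation are exactly the entries of grad f in Cartesian coordinates:
  ∂f/∂x = 2*x*(-3*y + 2*z)
  ∂f/∂y = -3*x^2 - 2*z^2
  ∂f/∂z = 2*x^2 - 4*y*z.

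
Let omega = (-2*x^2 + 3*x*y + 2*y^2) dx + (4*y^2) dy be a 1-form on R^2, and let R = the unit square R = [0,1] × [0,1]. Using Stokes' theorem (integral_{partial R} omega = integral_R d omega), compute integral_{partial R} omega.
integral_(partial R) omega = -7/2

Stokes: integral_partial_R omega = integral_R d omega with d omega = (∂Q/∂x - ∂P/∂y) dx ∧ dy.
  ∂Q/∂x = 0
  ∂P/∂y = 3*x + 4*y
  integrand = ∂Q/∂x - ∂P/∂y = -3*x - 4*y.
Integrating over R: integral_0^1 integral_0^1 (-3*x - 4*y) dx dy = -7/2.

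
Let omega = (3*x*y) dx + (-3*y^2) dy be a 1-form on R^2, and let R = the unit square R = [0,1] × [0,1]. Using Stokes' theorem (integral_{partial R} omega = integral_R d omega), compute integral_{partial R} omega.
integral_(partial R) omega = -3/2

Stokes: integral_partial_R omega = integral_R d omega with d omega = (∂Q/∂x - ∂P/∂y) dx ∧ dy.
  ∂Q/∂x = 0
  ∂P/∂y = 3*x
  integrand = ∂Q/∂x - ∂P/∂y = -3*x.
Integrating over R: integral_0^1 integral_0^1 (-3*x) dx dy = -3/2.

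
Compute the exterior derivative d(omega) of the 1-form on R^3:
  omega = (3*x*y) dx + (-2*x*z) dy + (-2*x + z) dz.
d(omega) = (-3*x - 2*z) dx ∧ dy + (-2) dx ∧ dz + (2*x) dy ∧ dz

For a 1-form omega = sum_i f_i dx_i, the exterior derivative is
  d(omega) = sum_{i < j} (∂f_j/∂x_i - ∂f_i/∂x_j) dx_i ∧ dx_j.
  coefficient of dx ∧ dy: ∂f_2/∂x - ∂f_1/∂y = ∂(-2*x*z)/∂x - ∂(3*x*y)/∂y = -3*x - 2*z
  coefficient of dx ∧ dz: ∂f_3/∂x - ∂f_1/∂z = ∂(-2*x + z)/∂x - ∂(3*x*y)/∂z = -2
  coefficient of dy ∧ dz: ∂f_3/∂y - ∂f_2/∂z = ∂(-2*x + z)/∂y - ∂(-2*x*z)/∂z = 2*x
Assembling: d(omega) = (-3*x - 2*z) dx ∧ dy + (-2) dx ∧ dz + (2*x) dy ∧ dz.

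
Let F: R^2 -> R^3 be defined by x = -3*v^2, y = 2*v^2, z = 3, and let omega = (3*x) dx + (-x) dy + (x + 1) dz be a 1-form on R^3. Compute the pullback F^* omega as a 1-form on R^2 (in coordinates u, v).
F^* omega = (66*v^3) dv

Using F^*(f dg) = (f ∘ F) d(g ∘ F), substitute each coordinate x_i by F_i(u, v) in f_i, and replace dx_i by d F_i = (∂F_i/∂u) du + (∂F_i/∂v) dv.
  For the x component: f_1(F) = -9*v^2; d F_1 = (0) du + (-6*v) dv
  For the y component: f_2(F) = 3*v^2; d F_2 = (0) du + (4*v) dv
  For the z component: f_3(F) = 1 - 3*v^2; d F_3 = (0) du + (0) dv
Combining and collecting du, dv coefficients:
  coeff of du: 0
  coeff of dv: 66*v^3
F^* omega = (66*v^3) dv.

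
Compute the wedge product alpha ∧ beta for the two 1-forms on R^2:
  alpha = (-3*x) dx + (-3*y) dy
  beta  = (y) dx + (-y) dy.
alpha ∧ beta = (3*y*(x + y)) dx ∧ dy

Distribute the wedge, using dx_i ∧ dx_j = -dx_j ∧ dx_i and dx_i ∧ dx_i = 0. For each pair (i, j) with i < j, the coefficient of dx_i ∧ dx_j in alpha ∧ beta is (alpha_i * beta_j - alpha_j * beta_i). Collecting: alpha ∧ beta = (3*y*(x + y)) dx ∧ dy.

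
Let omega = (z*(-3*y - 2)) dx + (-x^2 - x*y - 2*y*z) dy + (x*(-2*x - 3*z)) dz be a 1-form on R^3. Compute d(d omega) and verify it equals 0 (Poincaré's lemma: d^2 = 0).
d(d omega) = 0

Step 1: d omega = sum_{i<j} (∂f_j/∂x_i - ∂f_i/∂x_j) dx_i ∧ dx_j:
  coeff of dx ∧ dy: -2*x - y + 3*z
  coeff of dx ∧ dz: -4*x + 3*y - 3*z + 2
  coeff of dy ∧ dz: 2*y
Step 2: Apply d again to each 2-form coefficient. The only possible 3-form in R^3 is dx ∧ dy ∧ dz, with coefficient
  ∂(coeff of dy∧dz)/∂x - ∂(coeff of dx∧dz)/∂y + ∂(coeff of dx∧dy)/∂z
  = ∂/∂x (2*y) - ∂/∂y (-4*x + 3*y - 3*z + 2) + ∂/∂z (-2*x - y + 3*z).
Each of these terms simplifies to sums of mixed partials that cancel in pairs. The result is 0 (by equality of mixed partials for smooth functions — Schwarz / Clairaut).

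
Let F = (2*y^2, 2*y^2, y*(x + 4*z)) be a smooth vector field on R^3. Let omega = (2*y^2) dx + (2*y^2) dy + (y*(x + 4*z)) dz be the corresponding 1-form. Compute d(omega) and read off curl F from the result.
d(omega) = (x + 4*z) dy ∧ dz + (-y) dz ∧ dx + (-4*y) dx ∧ dy; curl F = (x + 4*z, -y, -4*y)

d omega = sum_{i<j} (∂f_j/∂x_i - ∂f_i/∂x_j) dx_i ∧ dx_j. Under the identification (dy ∧ dz, dz ∧ dx, dx ∧ dy) ↔ (e_x, e_y, e_z), the coefficients are exactly the components of curl F. Compute:
  ∂R/∂y - ∂Q/∂z = (x + 4*z) - (0) = x + 4*z
  ∂P/∂z - ∂R/∂x = (0) - (y) = -y
  ∂Q/∂x - ∂P/∂y = (0) - (4*y) = -4*y.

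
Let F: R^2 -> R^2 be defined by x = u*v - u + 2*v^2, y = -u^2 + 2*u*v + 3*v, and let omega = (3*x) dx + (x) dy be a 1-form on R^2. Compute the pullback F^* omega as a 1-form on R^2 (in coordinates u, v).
F^* omega = (-2*u^2*v + 2*u^2 + u*v^2 - 8*u*v + 3*u + 10*v^3 - 6*v^2) du + (5*u^2*v - 5*u^2 + 22*u*v^2 - 9*u*v - 3*u + 24*v^3 + 6*v^2) dv

Using F^*(f dg) = (f ∘ F) d(g ∘ F), substitute each coordinate x_i by F_i(u, v) in f_i, and replace dx_i by d F_i = (∂F_i/∂u) du + (∂F_i/∂v) dv.
  For the x component: f_1(F) = 3*u*v - 3*u + 6*v^2; d F_1 = (v - 1) du + (u + 4*v) dv
  For the y component: f_2(F) = u*v - u + 2*v^2; d F_2 = (-2*u + 2*v) du + (2*u + 3) dv
Combining and collecting du, dv coefficients:
  coeff of du: -2*u^2*v + 2*u^2 + u*v^2 - 8*u*v + 3*u + 10*v^3 - 6*v^2
  coeff of dv: 5*u^2*v - 5*u^2 + 22*u*v^2 - 9*u*v - 3*u + 24*v^3 + 6*v^2
F^* omega = (-2*u^2*v + 2*u^2 + u*v^2 - 8*u*v + 3*u + 10*v^3 - 6*v^2) du + (5*u^2*v - 5*u^2 + 22*u*v^2 - 9*u*v - 3*u + 24*v^3 + 6*v^2) dv.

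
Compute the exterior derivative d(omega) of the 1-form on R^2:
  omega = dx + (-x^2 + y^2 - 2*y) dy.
d(omega) = (-2*x) dx ∧ dy

For a 1-form omega = sum_i f_i dx_i, the exterior derivative is
  d(omega) = sum_{i < j} (∂f_j/∂x_i - ∂f_i/∂x_j) dx_i ∧ dx_j.
  coefficient of dx ∧ dy: ∂f_2/∂x - ∂f_1/∂y = ∂(-x^2 + y^2 - 2*y)/∂x - ∂(1)/∂y = -2*x
Assembling: d(omega) = (-2*x) dx ∧ dy.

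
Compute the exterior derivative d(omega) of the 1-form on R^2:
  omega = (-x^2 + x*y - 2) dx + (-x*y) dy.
d(omega) = (-x - y) dx ∧ dy

For a 1-form omega = sum_i f_i dx_i, the exterior derivative is
  d(omega) = sum_{i < j} (∂f_j/∂x_i - ∂f_i/∂x_j) dx_i ∧ dx_j.
  coefficient of dx ∧ dy: ∂f_2/∂x - ∂f_1/∂y = ∂(-x*y)/∂x - ∂(-x^2 + x*y - 2)/∂y = -x - y
Assembling: d(omega) = (-x - y) dx ∧ dy.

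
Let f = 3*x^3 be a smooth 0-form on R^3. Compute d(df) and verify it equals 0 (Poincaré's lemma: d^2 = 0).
d(df) = 0

Step 1: df = sum_i (∂f/∂x_i) dx_i = (9*x^2) dx + (0) dy + (0) dz.
Step 2: Apply d again. Using the 1-form formula, the coefficient of dx ∧ dy in d(df) is ∂^2 f/∂x ∂y - ∂^2 f/∂y ∂x = (0) - (0) = 0 (equality of mixed partials for smooth f).
Similarly for dx ∧ dz and dy ∧ dz — all coefficients vanish. So d(df) = 0.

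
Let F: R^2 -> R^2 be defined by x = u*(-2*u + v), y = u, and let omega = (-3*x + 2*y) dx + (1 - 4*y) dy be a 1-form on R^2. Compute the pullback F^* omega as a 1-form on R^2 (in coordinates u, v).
F^* omega = (-24*u^3 + 18*u^2*v - 8*u^2 - 3*u*v^2 + 2*u*v - 4*u + 1) du + (u^2*(6*u - 3*v + 2)) dv

Using F^*(f dg) = (f ∘ F) d(g ∘ F), substitute each coordinate x_i by F_i(u, v) in f_i, and replace dx_i by d F_i = (∂F_i/∂u) du + (∂F_i/∂v) dv.
  For the x component: f_1(F) = u*(6*u - 3*v + 2); d F_1 = (-4*u + v) du + (u) dv
  For the y component: f_2(F) = 1 - 4*u; d F_2 = (1) du + (0) dv
Combining and collecting du, dv coefficients:
  coeff of du: -24*u^3 + 18*u^2*v - 8*u^2 - 3*u*v^2 + 2*u*v - 4*u + 1
  coeff of dv: u^2*(6*u - 3*v + 2)
F^* omega = (-24*u^3 + 18*u^2*v - 8*u^2 - 3*u*v^2 + 2*u*v - 4*u + 1) du + (u^2*(6*u - 3*v + 2)) dv.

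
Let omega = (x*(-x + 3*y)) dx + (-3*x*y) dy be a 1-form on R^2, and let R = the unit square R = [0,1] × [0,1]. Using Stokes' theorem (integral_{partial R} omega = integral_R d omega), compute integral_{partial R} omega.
integral_(partial R) omega = -3

Stokes: integral_partial_R omega = integral_R d omega with d omega = (∂Q/∂x - ∂P/∂y) dx ∧ dy.
  ∂Q/∂x = -3*y
  ∂P/∂y = 3*x
  integrand = ∂Q/∂x - ∂P/∂y = -3*x - 3*y.
Integrating over R: integral_0^1 integral_0^1 (-3*x - 3*y) dx dy = -3.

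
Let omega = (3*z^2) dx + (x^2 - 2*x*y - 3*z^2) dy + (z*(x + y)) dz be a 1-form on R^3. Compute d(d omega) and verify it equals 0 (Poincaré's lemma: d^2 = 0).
d(d omega) = 0

Step 1: d omega = sum_{i<j} (∂f_j/∂x_i - ∂f_i/∂x_j) dx_i ∧ dx_j:
  coeff of dx ∧ dy: 2*x - 2*y
  coeff of dx ∧ dz: -5*z
  coeff of dy ∧ dz: 7*z
Step 2: Apply d again to each 2-form coefficient. The only possible 3-form in R^3 is dx ∧ dy ∧ dz, with coefficient
  ∂(coeff of dy∧dz)/∂x - ∂(coeff of dx∧dz)/∂y + ∂(coeff of dx∧dy)/∂z
  = ∂/∂x (7*z) - ∂/∂y (-5*z) + ∂/∂z (2*x - 2*y).
Each of these terms simplifies to sums of mixed partials that cancel in pairs. The result is 0 (by equality of mixed partials for smooth functions — Schwarz / Clairaut).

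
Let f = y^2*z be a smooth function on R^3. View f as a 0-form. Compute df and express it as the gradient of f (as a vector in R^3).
df = (0) dx + (2*y*z) dy + (y^2) dz; grad f = (0, 2*y*z, y^2)

For a 0-form f, d f = (∂f/∂x) dx + (∂f/∂y) dy + (∂f/∂z) dz. The components of the vector representation are exactly the entries of grad f in Cartesian coordinates:
  ∂f/∂x = 0
  ∂f/∂y = 2*y*z
  ∂f/∂z = y^2.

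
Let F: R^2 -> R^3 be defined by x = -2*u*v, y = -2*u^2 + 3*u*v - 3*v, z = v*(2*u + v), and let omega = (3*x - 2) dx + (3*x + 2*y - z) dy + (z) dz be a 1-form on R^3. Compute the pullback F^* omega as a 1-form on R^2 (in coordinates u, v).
F^* omega = (16*u^3 - 4*u^2*v + 14*u*v^2 + 24*u*v - v^3 - 18*v^2 + 4*v) du + (-12*u^3 + 10*u^2*v + 12*u^2 + 3*u*v^2 - 12*u*v + 4*u + 2*v^3 + 3*v^2 + 18*v) dv

Using F^*(f dg) = (f ∘ F) d(g ∘ F), substitute each coordinate x_i by F_i(u, v) in f_i, and replace dx_i by d F_i = (∂F_i/∂u) du + (∂F_i/∂v) dv.
  For the x component: f_1(F) = -6*u*v - 2; d F_1 = (-2*v) du + (-2*u) dv
  For the y component: f_2(F) = -4*u^2 - 2*u*v - v^2 - 6*v; d F_2 = (-4*u + 3*v) du + (3*u - 3) dv
  For the z component: f_3(F) = v*(2*u + v); d F_3 = (2*v) du + (2*u + 2*v) dv
Combining and collecting du, dv coefficients:
  coeff of du: 16*u^3 - 4*u^2*v + 14*u*v^2 + 24*u*v - v^3 - 18*v^2 + 4*v
  coeff of dv: -12*u^3 + 10*u^2*v + 12*u^2 + 3*u*v^2 - 12*u*v + 4*u + 2*v^3 + 3*v^2 + 18*v
F^* omega = (16*u^3 - 4*u^2*v + 14*u*v^2 + 24*u*v - v^3 - 18*v^2 + 4*v) du + (-12*u^3 + 10*u^2*v + 12*u^2 + 3*u*v^2 - 12*u*v + 4*u + 2*v^3 + 3*v^2 + 18*v) dv.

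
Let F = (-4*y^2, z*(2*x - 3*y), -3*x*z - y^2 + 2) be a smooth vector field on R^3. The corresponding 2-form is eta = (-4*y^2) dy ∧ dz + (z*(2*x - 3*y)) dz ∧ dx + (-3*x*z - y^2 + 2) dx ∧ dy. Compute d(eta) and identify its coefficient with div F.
d(eta) = (-3*x - 3*z) dx ∧ dy ∧ dz; div F = -3*x - 3*z

For a 2-form in R^3 of the form above, applying d gives a 3-form with coefficient ∂P/∂x + ∂Q/∂y + ∂R/∂z:
  ∂P/∂x = 0
  ∂Q/∂y = -3*z
  ∂R/∂z = -3*x
Sum = -3*x - 3*z, which is exactly div F.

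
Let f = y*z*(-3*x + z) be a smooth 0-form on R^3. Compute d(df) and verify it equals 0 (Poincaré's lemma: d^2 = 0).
d(df) = 0

Step 1: df = sum_i (∂f/∂x_i) dx_i = (-3*y*z) dx + (z*(-3*x + z)) dy + (y*(-3*x + 2*z)) dz.
Step 2: Apply d again. Using the 1-form formula, the coefficient of dx ∧ dy in d(df) is ∂^2 f/∂x ∂y - ∂^2 f/∂y ∂x = (-3*z) - (-3*z) = 0 (equality of mixed partials for smooth f).
Similarly for dx ∧ dz and dy ∧ dz — all coefficients vanish. So d(df) = 0.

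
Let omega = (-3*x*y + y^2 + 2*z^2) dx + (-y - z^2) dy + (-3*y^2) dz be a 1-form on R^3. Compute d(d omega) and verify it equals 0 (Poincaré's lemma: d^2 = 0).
d(d omega) = 0

Step 1: d omega = sum_{i<j} (∂f_j/∂x_i - ∂f_i/∂x_j) dx_i ∧ dx_j:
  coeff of dx ∧ dy: 3*x - 2*y
  coeff of dx ∧ dz: -4*z
  coeff of dy ∧ dz: -6*y + 2*z
Step 2: Apply d again to each 2-form coefficient. The only possible 3-form in R^3 is dx ∧ dy ∧ dz, with coefficient
  ∂(coeff of dy∧dz)/∂x - ∂(coeff of dx∧dz)/∂y + ∂(coeff of dx∧dy)/∂z
  = ∂/∂x (-6*y + 2*z) - ∂/∂y (-4*z) + ∂/∂z (3*x - 2*y).
Each of these terms simplifies to sums of mixed partials that cancel in pairs. The result is 0 (by equality of mixed partials for smooth functions — Schwarz / Clairaut).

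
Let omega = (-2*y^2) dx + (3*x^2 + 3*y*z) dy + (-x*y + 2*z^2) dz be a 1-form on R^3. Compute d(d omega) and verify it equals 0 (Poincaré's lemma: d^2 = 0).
d(d omega) = 0

Step 1: d omega = sum_{i<j} (∂f_j/∂x_i - ∂f_i/∂x_j) dx_i ∧ dx_j:
  coeff of dx ∧ dy: 6*x + 4*y
  coeff of dx ∧ dz: -y
  coeff of dy ∧ dz: -x - 3*y
Step 2: Apply d again to each 2-form coefficient. The only possible 3-form in R^3 is dx ∧ dy ∧ dz, with coefficient
  ∂(coeff of dy∧dz)/∂x - ∂(coeff of dx∧dz)/∂y + ∂(coeff of dx∧dy)/∂z
  = ∂/∂x (-x - 3*y) - ∂/∂y (-y) + ∂/∂z (6*x + 4*y).
Each of these terms simplifies to sums of mixed partials that cancel in pairs. The result is 0 (by equality of mixed partials for smooth functions — Schwarz / Clairaut).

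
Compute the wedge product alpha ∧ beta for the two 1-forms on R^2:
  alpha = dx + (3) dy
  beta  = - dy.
alpha ∧ beta = (-1) dx ∧ dy

Distribute the wedge, using dx_i ∧ dx_j = -dx_j ∧ dx_i and dx_i ∧ dx_i = 0. For each pair (i, j) with i < j, the coefficient of dx_i ∧ dx_j in alpha ∧ beta is (alpha_i * beta_j - alpha_j * beta_i). Collecting: alpha ∧ beta = (-1) dx ∧ dy.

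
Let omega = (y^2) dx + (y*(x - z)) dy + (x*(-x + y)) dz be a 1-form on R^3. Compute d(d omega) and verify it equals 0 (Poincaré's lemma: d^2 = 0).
d(d omega) = 0

Step 1: d omega = sum_{i<j} (∂f_j/∂x_i - ∂f_i/∂x_j) dx_i ∧ dx_j:
  coeff of dx ∧ dy: -y
  coeff of dx ∧ dz: -2*x + y
  coeff of dy ∧ dz: x + y
Step 2: Apply d again to each 2-form coefficient. The only possible 3-form in R^3 is dx ∧ dy ∧ dz, with coefficient
  ∂(coeff of dy∧dz)/∂x - ∂(coeff of dx∧dz)/∂y + ∂(coeff of dx∧dy)/∂z
  = ∂/∂x (x + y) - ∂/∂y (-2*x + y) + ∂/∂z (-y).
Each of these terms simplifies to sums of mixed partials that cancel in pairs. The result is 0 (by equality of mixed partials for smooth functions — Schwarz / Clairaut).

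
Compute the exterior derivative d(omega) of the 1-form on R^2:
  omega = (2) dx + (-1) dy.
d(omega) = 0

For a 1-form omega = sum_i f_i dx_i, the exterior derivative is
  d(omega) = sum_{i < j} (∂f_j/∂x_i - ∂f_i/∂x_j) dx_i ∧ dx_j.

Assembling: d(omega) = 0.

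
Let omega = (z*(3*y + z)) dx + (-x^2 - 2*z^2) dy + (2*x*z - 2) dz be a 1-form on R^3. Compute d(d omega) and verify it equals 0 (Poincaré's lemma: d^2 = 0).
d(d omega) = 0

Step 1: d omega = sum_{i<j} (∂f_j/∂x_i - ∂f_i/∂x_j) dx_i ∧ dx_j:
  coeff of dx ∧ dy: -2*x - 3*z
  coeff of dx ∧ dz: -3*y
  coeff of dy ∧ dz: 4*z
Step 2: Apply d again to each 2-form coefficient. The only possible 3-form in R^3 is dx ∧ dy ∧ dz, with coefficient
  ∂(coeff of dy∧dz)/∂x - ∂(coeff of dx∧dz)/∂y + ∂(coeff of dx∧dy)/∂z
  = ∂/∂x (4*z) - ∂/∂y (-3*y) + ∂/∂z (-2*x - 3*z).
Each of these terms simplifies to sums of mixed partials that cancel in pairs. The result is 0 (by equality of mixed partials for smooth functions — Schwarz / Clairaut).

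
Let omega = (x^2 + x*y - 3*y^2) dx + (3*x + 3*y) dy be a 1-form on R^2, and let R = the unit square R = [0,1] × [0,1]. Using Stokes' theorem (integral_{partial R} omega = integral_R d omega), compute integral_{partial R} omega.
integral_(partial R) omega = 11/2

Stokes: integral_partial_R omega = integral_R d omega with d omega = (∂Q/∂x - ∂P/∂y) dx ∧ dy.
  ∂Q/∂x = 3
  ∂P/∂y = x - 6*y
  integrand = ∂Q/∂x - ∂P/∂y = -x + 6*y + 3.
Integrating over R: integral_0^1 integral_0^1 (-x + 6*y + 3) dx dy = 11/2.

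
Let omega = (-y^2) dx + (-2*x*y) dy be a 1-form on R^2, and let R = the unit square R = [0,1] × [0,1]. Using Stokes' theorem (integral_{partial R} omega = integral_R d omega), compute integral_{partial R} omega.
integral_(partial R) omega = 0

Stokes: integral_partial_R omega = integral_R d omega with d omega = (∂Q/∂x - ∂P/∂y) dx ∧ dy.
  ∂Q/∂x = -2*y
  ∂P/∂y = -2*y
  integrand = ∂Q/∂x - ∂P/∂y = 0.
Integrating over R: integral_0^1 integral_0^1 (0) dx dy = 0.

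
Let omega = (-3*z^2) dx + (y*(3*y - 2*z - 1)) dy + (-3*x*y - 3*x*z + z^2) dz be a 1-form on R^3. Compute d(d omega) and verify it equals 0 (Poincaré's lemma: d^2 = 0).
d(d omega) = 0

Step 1: d omega = sum_{i<j} (∂f_j/∂x_i - ∂f_i/∂x_j) dx_i ∧ dx_j:
  coeff of dx ∧ dy: 0
  coeff of dx ∧ dz: -3*y + 3*z
  coeff of dy ∧ dz: -3*x + 2*y
Step 2: Apply d again to each 2-form coefficient. The only possible 3-form in R^3 is dx ∧ dy ∧ dz, with coefficient
  ∂(coeff of dy∧dz)/∂x - ∂(coeff of dx∧dz)/∂y + ∂(coeff of dx∧dy)/∂z
  = ∂/∂x (-3*x + 2*y) - ∂/∂y (-3*y + 3*z) + ∂/∂z (0).
Each of these terms simplifies to sums of mixed partials that cancel in pairs. The result is 0 (by equality of mixed partials for smooth functions — Schwarz / Clairaut).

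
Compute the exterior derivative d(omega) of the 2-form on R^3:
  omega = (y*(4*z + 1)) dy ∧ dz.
d(omega) = 0

For a 2-form omega = sum_{i<j} g_{ij} dx_i ∧ dx_j, the exterior derivative is
  d(omega) = sum_{i<j} d(g_{ij}) ∧ dx_i ∧ dx_j = sum_{i<j, k} (∂g_{ij}/∂x_k) dx_k ∧ dx_i ∧ dx_j.
Expand each term, using dx_k ∧ dx_i ∧ dx_j = sgn(permutation) dx_{(a)} ∧ dx_{(b)} ∧ dx_{(c)} with (a < b < c) sorted:

Collecting like 3-forms: d(omega) = 0.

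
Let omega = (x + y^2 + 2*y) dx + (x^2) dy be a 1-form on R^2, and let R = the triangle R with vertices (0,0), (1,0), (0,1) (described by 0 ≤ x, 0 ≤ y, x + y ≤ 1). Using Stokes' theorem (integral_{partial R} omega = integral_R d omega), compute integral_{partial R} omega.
integral_(partial R) omega = -1

Stokes: integral_partial_R omega = integral_R d omega with d omega = (∂Q/∂x - ∂P/∂y) dx ∧ dy.
  ∂Q/∂x = 2*x
  ∂P/∂y = 2*y + 2
  integrand = ∂Q/∂x - ∂P/∂y = 2*x - 2*y - 2.
Integrating over R: integral_0^1 integral_0^{1-x} (2*x - 2*y - 2) dy dx = -1.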